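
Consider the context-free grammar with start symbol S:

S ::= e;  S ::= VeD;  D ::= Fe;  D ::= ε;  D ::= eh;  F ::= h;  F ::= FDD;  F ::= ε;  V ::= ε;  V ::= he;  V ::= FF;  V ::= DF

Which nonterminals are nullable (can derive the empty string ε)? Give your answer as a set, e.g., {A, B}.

Directly nullable (have an ε-rule): {D, F, V}.
Not nullable: S — each has a terminal in every rule's right-hand side or depends on a non-nullable symbol.

{D, F, V}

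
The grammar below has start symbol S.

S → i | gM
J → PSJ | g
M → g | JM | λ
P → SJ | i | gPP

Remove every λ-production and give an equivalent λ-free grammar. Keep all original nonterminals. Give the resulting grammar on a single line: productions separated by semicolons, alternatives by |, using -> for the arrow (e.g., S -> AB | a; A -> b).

S -> g | i | gM; J -> g | PSJ; M -> J | g | JM; P -> i | SJ | gPP

Nullable set: {M}.
S -> gM: M nullable, giving g | gM.
Drop M -> λ.
M -> JM: M nullable, giving J | JM.
Unchanged (no nullable symbols): S -> i; J -> PSJ; J -> g; M -> g; P -> SJ; P -> gPP; P -> i.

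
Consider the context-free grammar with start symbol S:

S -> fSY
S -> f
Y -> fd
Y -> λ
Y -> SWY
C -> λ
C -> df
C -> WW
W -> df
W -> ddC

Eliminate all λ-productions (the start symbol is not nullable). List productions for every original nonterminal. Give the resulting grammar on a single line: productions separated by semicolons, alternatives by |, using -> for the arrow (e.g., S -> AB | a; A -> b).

S -> f | fS | fSY; C -> WW | df; W -> dd | df | ddC; Y -> SW | fd | SWY

Nullable set: {C, Y}.
S -> fSY: Y nullable, giving fS | fSY.
Drop C -> λ.
W -> ddC: C nullable, giving dd | ddC.
Drop Y -> λ.
Y -> SWY: Y nullable, giving SW | SWY.
Unchanged (no nullable symbols): S -> f; C -> WW; C -> df; W -> df; Y -> fd.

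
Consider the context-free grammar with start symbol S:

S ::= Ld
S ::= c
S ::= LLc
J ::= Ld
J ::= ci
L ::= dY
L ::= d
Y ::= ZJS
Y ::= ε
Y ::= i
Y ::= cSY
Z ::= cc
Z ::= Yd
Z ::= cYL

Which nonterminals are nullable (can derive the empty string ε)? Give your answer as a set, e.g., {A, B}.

Directly nullable (have an ε-rule): {Y}.
Not nullable: J, L, S, Z — each has a terminal in every rule's right-hand side or depends on a non-nullable symbol.

{Y}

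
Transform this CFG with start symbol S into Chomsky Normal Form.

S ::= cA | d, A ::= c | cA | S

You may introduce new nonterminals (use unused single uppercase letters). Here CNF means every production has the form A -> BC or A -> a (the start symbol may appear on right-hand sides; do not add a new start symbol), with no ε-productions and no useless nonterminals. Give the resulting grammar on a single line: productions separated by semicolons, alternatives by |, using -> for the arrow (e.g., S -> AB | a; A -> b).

No ε-productions.
After unit-elimination: S -> d | cA; A -> c | d | cA.
TERM: introduce B -> c and substitute in every rule of length ≥2.

S -> d | BA; A -> c | d | BA; B -> c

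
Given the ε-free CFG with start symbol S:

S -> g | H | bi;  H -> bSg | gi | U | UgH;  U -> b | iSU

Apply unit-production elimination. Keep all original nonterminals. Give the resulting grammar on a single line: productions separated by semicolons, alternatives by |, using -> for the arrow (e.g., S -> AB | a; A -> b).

S -> b | g | bi | gi | UgH | bSg | iSU; H -> b | gi | UgH | bSg | iSU; U -> b | iSU

Unit productions: H->U, S->H.
Unit pairs (A ⇒* B via units): (H,U), (S,H), (S,U).
S: inherits non-unit rules of {H, S, U} → UgH | b | bSg | bi | g | gi | iSU.
H: inherits non-unit rules of {H, U} → UgH | b | bSg | gi | iSU.
U: inherits non-unit rules of {U} → b | iSU.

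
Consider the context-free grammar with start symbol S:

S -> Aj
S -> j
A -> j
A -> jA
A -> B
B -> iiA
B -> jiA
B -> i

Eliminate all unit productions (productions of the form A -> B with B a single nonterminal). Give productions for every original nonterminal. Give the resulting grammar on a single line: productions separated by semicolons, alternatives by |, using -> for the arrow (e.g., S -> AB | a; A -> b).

Unit productions: A->B.
Unit pairs (A ⇒* B via units): (A,B).
S: inherits non-unit rules of {S} → Aj | j.
A: inherits non-unit rules of {A, B} → i | iiA | j | jA | jiA.
B: inherits non-unit rules of {B} → i | iiA | jiA.

S -> j | Aj; A -> i | j | jA | iiA | jiA; B -> i | iiA | jiA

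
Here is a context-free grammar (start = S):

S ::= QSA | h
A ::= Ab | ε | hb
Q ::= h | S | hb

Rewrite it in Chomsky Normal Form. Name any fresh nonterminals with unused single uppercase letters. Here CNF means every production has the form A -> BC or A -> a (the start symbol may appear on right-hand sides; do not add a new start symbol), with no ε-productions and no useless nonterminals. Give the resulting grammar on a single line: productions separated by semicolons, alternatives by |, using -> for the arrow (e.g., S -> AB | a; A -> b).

S -> h | QE | QS; A -> b | AB | CB; B -> b; C -> h; D -> SA; E -> SA; Q -> h | CB | QD | QS

Nullable: {A}; after ε-elimination: S -> h | QS | QSA; A -> b | Ab | hb; Q -> S | h | hb.
After unit-elimination: S -> h | QS | QSA; A -> b | Ab | hb; Q -> h | QS | hb | QSA.
TERM: introduce B -> b, C -> h and substitute in every rule of length ≥2.
BIN: Q -> QSA becomes Q -> QD, D -> SA; S -> QSA becomes S -> QE, E -> SA.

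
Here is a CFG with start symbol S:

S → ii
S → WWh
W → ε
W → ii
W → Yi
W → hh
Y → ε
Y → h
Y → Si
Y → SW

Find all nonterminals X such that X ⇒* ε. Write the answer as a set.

Directly nullable (have an ε-rule): {W, Y}.
Not nullable: S — each has a terminal in every rule's right-hand side or depends on a non-nullable symbol.

{W, Y}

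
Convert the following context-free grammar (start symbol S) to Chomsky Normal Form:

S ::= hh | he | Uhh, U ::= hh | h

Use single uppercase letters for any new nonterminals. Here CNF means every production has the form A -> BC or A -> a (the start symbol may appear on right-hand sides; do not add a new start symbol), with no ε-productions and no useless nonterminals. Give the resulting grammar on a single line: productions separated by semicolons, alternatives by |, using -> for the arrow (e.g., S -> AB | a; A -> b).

S -> AA | AB | UC; A -> h; B -> e; C -> AA; U -> h | AA

No ε-productions.
No unit productions to eliminate.
TERM: introduce B -> e, A -> h and substitute in every rule of length ≥2.
BIN: S -> UAA becomes S -> UC, C -> AA.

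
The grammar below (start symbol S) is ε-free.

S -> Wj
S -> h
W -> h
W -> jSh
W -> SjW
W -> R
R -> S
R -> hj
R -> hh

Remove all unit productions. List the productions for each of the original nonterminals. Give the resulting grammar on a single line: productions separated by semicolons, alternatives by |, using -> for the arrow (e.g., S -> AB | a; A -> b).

S -> h | Wj; R -> h | Wj | hh | hj; W -> h | Wj | hh | hj | SjW | jSh

Unit productions: R->S, W->R.
Unit pairs (A ⇒* B via units): (R,S), (W,R), (W,S).
S: inherits non-unit rules of {S} → Wj | h.
R: inherits non-unit rules of {R, S} → Wj | h | hh | hj.
W: inherits non-unit rules of {R, S, W} → SjW | Wj | h | hh | hj | jSh.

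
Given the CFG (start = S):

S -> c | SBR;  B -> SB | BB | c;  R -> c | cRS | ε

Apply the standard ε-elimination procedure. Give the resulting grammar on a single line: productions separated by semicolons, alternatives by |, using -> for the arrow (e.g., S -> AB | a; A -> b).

Nullable set: {R}.
S -> SBR: R nullable, giving SB | SBR.
Drop R -> ε.
R -> cRS: R nullable, giving cRS | cS.
Unchanged (no nullable symbols): S -> c; B -> BB; B -> SB; B -> c; R -> c.

S -> c | SB | SBR; B -> c | BB | SB; R -> c | cS | cRS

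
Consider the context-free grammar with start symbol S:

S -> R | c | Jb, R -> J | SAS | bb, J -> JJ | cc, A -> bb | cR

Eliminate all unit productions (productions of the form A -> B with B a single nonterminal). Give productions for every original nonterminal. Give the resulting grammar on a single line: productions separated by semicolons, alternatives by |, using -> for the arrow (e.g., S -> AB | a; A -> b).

S -> c | JJ | Jb | bb | cc | SAS; A -> bb | cR; J -> JJ | cc; R -> JJ | bb | cc | SAS

Unit productions: R->J, S->R.
Unit pairs (A ⇒* B via units): (R,J), (S,J), (S,R).
S: inherits non-unit rules of {J, R, S} → JJ | Jb | SAS | bb | c | cc.
A: inherits non-unit rules of {A} → bb | cR.
J: inherits non-unit rules of {J} → JJ | cc.
R: inherits non-unit rules of {J, R} → JJ | SAS | bb | cc.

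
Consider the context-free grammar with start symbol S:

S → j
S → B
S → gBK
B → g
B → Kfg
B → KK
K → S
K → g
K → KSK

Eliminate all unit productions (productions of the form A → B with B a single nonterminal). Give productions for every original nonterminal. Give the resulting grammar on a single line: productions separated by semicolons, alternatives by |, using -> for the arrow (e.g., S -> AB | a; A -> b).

S -> g | j | KK | Kfg | gBK; B -> g | KK | Kfg; K -> g | j | KK | KSK | Kfg | gBK

Unit productions: K->S, S->B.
Unit pairs (A ⇒* B via units): (K,B), (K,S), (S,B).
S: inherits non-unit rules of {B, S} → KK | Kfg | g | gBK | j.
B: inherits non-unit rules of {B} → KK | Kfg | g.
K: inherits non-unit rules of {B, K, S} → KK | KSK | Kfg | g | gBK | j.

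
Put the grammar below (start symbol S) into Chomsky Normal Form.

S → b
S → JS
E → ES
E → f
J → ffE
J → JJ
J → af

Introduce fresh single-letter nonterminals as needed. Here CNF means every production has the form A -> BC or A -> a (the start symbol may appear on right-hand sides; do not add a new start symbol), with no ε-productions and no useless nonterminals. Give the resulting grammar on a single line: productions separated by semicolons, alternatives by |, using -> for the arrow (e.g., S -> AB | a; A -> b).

No ε-productions.
No unit productions to eliminate.
TERM: introduce A -> a, B -> f and substitute in every rule of length ≥2.
BIN: J -> BBE becomes J -> BC, C -> BE.

S -> b | JS; A -> a; B -> f; C -> BE; E -> f | ES; J -> AB | BC | JJ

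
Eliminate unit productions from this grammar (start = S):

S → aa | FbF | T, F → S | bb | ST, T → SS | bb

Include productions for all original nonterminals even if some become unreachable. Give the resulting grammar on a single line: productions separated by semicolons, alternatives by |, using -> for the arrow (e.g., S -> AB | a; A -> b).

S -> SS | aa | bb | FbF; F -> SS | ST | aa | bb | FbF; T -> SS | bb

Unit productions: F->S, S->T.
Unit pairs (A ⇒* B via units): (F,S), (F,T), (S,T).
S: inherits non-unit rules of {S, T} → FbF | SS | aa | bb.
F: inherits non-unit rules of {F, S, T} → FbF | SS | ST | aa | bb.
T: inherits non-unit rules of {T} → SS | bb.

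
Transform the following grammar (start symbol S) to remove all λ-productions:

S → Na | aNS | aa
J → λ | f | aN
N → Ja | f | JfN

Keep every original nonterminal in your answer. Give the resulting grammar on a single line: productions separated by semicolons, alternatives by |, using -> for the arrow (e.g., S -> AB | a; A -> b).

Nullable set: {J}.
Drop J -> λ.
N -> Ja: J nullable, giving Ja | a.
N -> JfN: J nullable, giving JfN | fN.
Unchanged (no nullable symbols): S -> Na; S -> aNS; S -> aa; J -> aN; J -> f; N -> f.

S -> Na | aa | aNS; J -> f | aN; N -> a | f | Ja | fN | JfN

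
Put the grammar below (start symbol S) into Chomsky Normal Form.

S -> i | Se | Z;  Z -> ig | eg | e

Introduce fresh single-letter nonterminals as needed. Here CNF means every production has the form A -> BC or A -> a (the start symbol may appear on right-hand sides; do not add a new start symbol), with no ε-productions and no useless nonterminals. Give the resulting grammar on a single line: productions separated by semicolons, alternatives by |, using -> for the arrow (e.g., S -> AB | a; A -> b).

S -> e | i | AB | CB | SA; A -> e; B -> g; C -> i

No ε-productions.
After unit-elimination: S -> e | i | Se | eg | ig; Z -> e | eg | ig.
TERM: introduce A -> e, B -> g, C -> i and substitute in every rule of length ≥2.
Drop unreachable/unproductive: Z.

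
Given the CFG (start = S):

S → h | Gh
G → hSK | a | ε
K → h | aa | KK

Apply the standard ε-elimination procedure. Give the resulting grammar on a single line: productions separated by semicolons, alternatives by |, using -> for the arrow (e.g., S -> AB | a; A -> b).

S -> h | Gh; G -> a | hSK; K -> h | KK | aa

Nullable set: {G}.
S -> Gh: G nullable, giving Gh | h.
Drop G -> ε.
Unchanged (no nullable symbols): S -> h; G -> a; G -> hSK; K -> KK; K -> aa; K -> h.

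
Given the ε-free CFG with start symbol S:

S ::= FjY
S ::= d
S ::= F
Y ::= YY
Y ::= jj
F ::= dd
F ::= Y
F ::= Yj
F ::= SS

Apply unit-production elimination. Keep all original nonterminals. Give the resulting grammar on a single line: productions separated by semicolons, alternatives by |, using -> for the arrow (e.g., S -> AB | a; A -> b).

S -> d | SS | YY | Yj | dd | jj | FjY; F -> SS | YY | Yj | dd | jj; Y -> YY | jj

Unit productions: F->Y, S->F.
Unit pairs (A ⇒* B via units): (F,Y), (S,F), (S,Y).
S: inherits non-unit rules of {F, S, Y} → FjY | SS | YY | Yj | d | dd | jj.
F: inherits non-unit rules of {F, Y} → SS | YY | Yj | dd | jj.
Y: inherits non-unit rules of {Y} → YY | jj.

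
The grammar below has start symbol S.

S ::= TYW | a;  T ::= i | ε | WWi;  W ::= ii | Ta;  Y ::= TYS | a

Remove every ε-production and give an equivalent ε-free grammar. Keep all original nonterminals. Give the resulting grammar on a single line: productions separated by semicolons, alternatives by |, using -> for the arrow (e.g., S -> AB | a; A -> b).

S -> a | YW | TYW; T -> i | WWi; W -> a | Ta | ii; Y -> a | YS | TYS

Nullable set: {T}.
S -> TYW: T nullable, giving TYW | YW.
Drop T -> ε.
W -> Ta: T nullable, giving Ta | a.
Y -> TYS: T nullable, giving TYS | YS.
Unchanged (no nullable symbols): S -> a; T -> WWi; T -> i; W -> ii; Y -> a.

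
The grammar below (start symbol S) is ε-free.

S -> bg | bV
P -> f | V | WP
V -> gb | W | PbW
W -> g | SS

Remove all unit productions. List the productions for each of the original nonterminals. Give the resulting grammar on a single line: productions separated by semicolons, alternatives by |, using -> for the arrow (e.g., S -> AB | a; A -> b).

Unit productions: P->V, V->W.
Unit pairs (A ⇒* B via units): (P,V), (P,W), (V,W).
S: inherits non-unit rules of {S} → bV | bg.
P: inherits non-unit rules of {P, V, W} → PbW | SS | WP | f | g | gb.
V: inherits non-unit rules of {V, W} → PbW | SS | g | gb.
W: inherits non-unit rules of {W} → SS | g.

S -> bV | bg; P -> f | g | SS | WP | gb | PbW; V -> g | SS | gb | PbW; W -> g | SS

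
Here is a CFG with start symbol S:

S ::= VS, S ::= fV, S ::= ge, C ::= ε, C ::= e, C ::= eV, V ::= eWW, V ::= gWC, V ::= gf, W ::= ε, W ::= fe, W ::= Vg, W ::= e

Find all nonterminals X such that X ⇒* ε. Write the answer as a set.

Directly nullable (have an ε-rule): {C, W}.
Not nullable: S, V — each has a terminal in every rule's right-hand side or depends on a non-nullable symbol.

{C, W}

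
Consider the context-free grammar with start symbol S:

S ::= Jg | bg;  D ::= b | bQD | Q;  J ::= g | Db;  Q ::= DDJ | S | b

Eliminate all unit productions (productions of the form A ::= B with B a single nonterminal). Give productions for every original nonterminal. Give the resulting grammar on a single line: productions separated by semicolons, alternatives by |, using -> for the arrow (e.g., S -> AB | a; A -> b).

S -> Jg | bg; D -> b | Jg | bg | DDJ | bQD; J -> g | Db; Q -> b | Jg | bg | DDJ

Unit productions: D->Q, Q->S.
Unit pairs (A ⇒* B via units): (D,Q), (D,S), (Q,S).
S: inherits non-unit rules of {S} → Jg | bg.
D: inherits non-unit rules of {D, Q, S} → DDJ | Jg | b | bQD | bg.
J: inherits non-unit rules of {J} → Db | g.
Q: inherits non-unit rules of {Q, S} → DDJ | Jg | b | bg.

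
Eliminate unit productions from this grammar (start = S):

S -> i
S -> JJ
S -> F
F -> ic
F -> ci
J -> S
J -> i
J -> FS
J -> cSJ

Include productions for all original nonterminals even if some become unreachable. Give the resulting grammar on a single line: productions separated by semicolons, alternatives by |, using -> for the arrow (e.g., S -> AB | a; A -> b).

Unit productions: J->S, S->F.
Unit pairs (A ⇒* B via units): (J,F), (J,S), (S,F).
S: inherits non-unit rules of {F, S} → JJ | ci | i | ic.
F: inherits non-unit rules of {F} → ci | ic.
J: inherits non-unit rules of {F, J, S} → FS | JJ | cSJ | ci | i | ic.

S -> i | JJ | ci | ic; F -> ci | ic; J -> i | FS | JJ | ci | ic | cSJ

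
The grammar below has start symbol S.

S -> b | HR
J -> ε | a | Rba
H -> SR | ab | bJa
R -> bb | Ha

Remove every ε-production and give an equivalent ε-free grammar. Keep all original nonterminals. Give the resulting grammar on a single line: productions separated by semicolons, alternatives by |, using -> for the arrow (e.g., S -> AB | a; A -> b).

Nullable set: {J}.
H -> bJa: J nullable, giving bJa | ba.
Drop J -> ε.
Unchanged (no nullable symbols): S -> HR; S -> b; H -> SR; H -> ab; J -> Rba; J -> a; R -> Ha; R -> bb.

S -> b | HR; H -> SR | ab | ba | bJa; J -> a | Rba; R -> Ha | bb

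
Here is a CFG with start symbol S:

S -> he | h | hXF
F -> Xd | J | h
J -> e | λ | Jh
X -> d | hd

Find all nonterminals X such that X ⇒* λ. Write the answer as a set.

Directly nullable (have an ε-rule): {J}.
F is nullable via F -> J (every symbol on the right is already known nullable).
Not nullable: S, X — each has a terminal in every rule's right-hand side or depends on a non-nullable symbol.

{F, J}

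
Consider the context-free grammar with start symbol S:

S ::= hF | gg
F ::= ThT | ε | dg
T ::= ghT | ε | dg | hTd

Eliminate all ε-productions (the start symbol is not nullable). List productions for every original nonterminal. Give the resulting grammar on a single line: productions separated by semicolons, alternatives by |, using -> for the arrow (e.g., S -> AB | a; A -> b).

Nullable set: {F, T}.
S -> hF: F nullable, giving h | hF.
Drop F -> ε.
F -> ThT: T, T nullable, giving Th | ThT | h | hT.
Drop T -> ε.
T -> ghT: T nullable, giving gh | ghT.
T -> hTd: T nullable, giving hTd | hd.
Unchanged (no nullable symbols): S -> gg; F -> dg; T -> dg.

S -> h | gg | hF; F -> h | Th | dg | hT | ThT; T -> dg | gh | hd | ghT | hTd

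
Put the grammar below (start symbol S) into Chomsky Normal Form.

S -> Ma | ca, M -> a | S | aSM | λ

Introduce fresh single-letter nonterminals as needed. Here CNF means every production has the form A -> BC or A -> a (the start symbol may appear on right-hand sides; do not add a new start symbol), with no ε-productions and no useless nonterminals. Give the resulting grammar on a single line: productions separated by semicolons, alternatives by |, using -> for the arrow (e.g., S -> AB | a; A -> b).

S -> a | BA | MA; A -> a; B -> c; C -> SM; M -> a | AC | AS | BA | MA

Nullable: {M}; after ε-elimination: S -> a | Ma | ca; M -> S | a | aS | aSM.
After unit-elimination: S -> a | Ma | ca; M -> a | Ma | aS | ca | aSM.
TERM: introduce A -> a, B -> c and substitute in every rule of length ≥2.
BIN: M -> ASM becomes M -> AC, C -> SM.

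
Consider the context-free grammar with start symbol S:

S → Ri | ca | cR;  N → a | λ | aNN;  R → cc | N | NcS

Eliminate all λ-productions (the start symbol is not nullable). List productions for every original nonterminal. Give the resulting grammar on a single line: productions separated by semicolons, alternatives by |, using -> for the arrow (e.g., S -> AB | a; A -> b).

Nullable set: {N, R}.
S -> Ri: R nullable, giving Ri | i.
S -> cR: R nullable, giving c | cR.
Drop N -> λ.
N -> aNN: N, N nullable, giving a | aN | aNN.
R -> N: N nullable, giving N.
R -> NcS: N nullable, giving NcS | cS.
Unchanged (no nullable symbols): S -> ca; N -> a; R -> cc.

S -> c | i | Ri | cR | ca; N -> a | aN | aNN; R -> N | cS | cc | NcS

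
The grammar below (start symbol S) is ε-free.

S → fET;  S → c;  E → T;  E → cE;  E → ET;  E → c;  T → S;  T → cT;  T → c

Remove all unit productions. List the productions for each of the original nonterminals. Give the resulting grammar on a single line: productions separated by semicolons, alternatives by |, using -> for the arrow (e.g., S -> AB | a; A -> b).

Unit productions: E->T, T->S.
Unit pairs (A ⇒* B via units): (E,S), (E,T), (T,S).
S: inherits non-unit rules of {S} → c | fET.
E: inherits non-unit rules of {E, S, T} → ET | c | cE | cT | fET.
T: inherits non-unit rules of {S, T} → c | cT | fET.

S -> c | fET; E -> c | ET | cE | cT | fET; T -> c | cT | fET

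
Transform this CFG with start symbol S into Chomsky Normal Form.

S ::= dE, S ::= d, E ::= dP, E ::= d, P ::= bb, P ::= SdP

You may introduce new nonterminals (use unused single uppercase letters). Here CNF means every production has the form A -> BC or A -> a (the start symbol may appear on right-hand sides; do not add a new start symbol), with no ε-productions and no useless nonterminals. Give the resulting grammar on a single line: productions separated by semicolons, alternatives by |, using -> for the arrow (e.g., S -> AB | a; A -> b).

S -> d | AE; A -> d; B -> b; C -> AP; E -> d | AP; P -> BB | SC

No ε-productions.
No unit productions to eliminate.
TERM: introduce B -> b, A -> d and substitute in every rule of length ≥2.
BIN: P -> SAP becomes P -> SC, C -> AP.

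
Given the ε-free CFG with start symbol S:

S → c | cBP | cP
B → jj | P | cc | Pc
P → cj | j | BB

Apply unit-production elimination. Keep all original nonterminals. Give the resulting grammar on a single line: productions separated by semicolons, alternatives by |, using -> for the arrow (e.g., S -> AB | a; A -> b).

Unit productions: B->P.
Unit pairs (A ⇒* B via units): (B,P).
S: inherits non-unit rules of {S} → c | cBP | cP.
B: inherits non-unit rules of {B, P} → BB | Pc | cc | cj | j | jj.
P: inherits non-unit rules of {P} → BB | cj | j.

S -> c | cP | cBP; B -> j | BB | Pc | cc | cj | jj; P -> j | BB | cj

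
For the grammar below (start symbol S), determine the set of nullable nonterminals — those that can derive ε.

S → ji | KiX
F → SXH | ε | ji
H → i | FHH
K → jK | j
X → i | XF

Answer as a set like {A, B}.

Directly nullable (have an ε-rule): {F}.
Not nullable: H, K, S, X — each has a terminal in every rule's right-hand side or depends on a non-nullable symbol.

{F}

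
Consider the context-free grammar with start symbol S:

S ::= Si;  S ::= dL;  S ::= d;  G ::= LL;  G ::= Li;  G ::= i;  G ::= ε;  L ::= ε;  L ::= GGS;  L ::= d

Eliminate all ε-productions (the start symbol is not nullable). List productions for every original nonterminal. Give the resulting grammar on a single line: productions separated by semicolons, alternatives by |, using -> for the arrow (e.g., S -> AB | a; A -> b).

S -> d | Si | dL; G -> L | i | LL | Li; L -> S | d | GS | GGS

Nullable set: {G, L}.
S -> dL: L nullable, giving d | dL.
Drop G -> ε.
G -> LL: L, L nullable, giving L | LL.
G -> Li: L nullable, giving Li | i.
Drop L -> ε.
L -> GGS: G, G nullable, giving GGS | GS | S.
Unchanged (no nullable symbols): S -> Si; S -> d; G -> i; L -> d.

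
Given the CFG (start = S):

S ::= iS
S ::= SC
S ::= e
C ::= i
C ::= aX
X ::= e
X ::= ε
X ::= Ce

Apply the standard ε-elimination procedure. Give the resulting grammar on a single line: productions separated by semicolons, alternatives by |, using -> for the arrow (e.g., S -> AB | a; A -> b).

Nullable set: {X}.
C -> aX: X nullable, giving a | aX.
Drop X -> ε.
Unchanged (no nullable symbols): S -> SC; S -> e; S -> iS; C -> i; X -> Ce; X -> e.

S -> e | SC | iS; C -> a | i | aX; X -> e | Ce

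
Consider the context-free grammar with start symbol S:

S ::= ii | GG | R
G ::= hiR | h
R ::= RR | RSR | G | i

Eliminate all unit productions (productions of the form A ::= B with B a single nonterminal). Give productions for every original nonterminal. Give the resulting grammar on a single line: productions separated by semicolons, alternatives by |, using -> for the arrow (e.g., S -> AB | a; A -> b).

S -> h | i | GG | RR | ii | RSR | hiR; G -> h | hiR; R -> h | i | RR | RSR | hiR

Unit productions: R->G, S->R.
Unit pairs (A ⇒* B via units): (R,G), (S,G), (S,R).
S: inherits non-unit rules of {G, R, S} → GG | RR | RSR | h | hiR | i | ii.
G: inherits non-unit rules of {G} → h | hiR.
R: inherits non-unit rules of {G, R} → RR | RSR | h | hiR | i.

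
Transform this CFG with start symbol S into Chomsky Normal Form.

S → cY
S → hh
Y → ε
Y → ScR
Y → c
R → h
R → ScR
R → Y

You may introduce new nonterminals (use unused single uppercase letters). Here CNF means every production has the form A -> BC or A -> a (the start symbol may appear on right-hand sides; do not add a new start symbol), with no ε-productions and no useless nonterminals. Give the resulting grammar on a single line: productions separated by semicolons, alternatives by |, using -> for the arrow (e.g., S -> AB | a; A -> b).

Nullable: {R, Y}; after ε-elimination: S -> c | cY | hh; R -> Y | h | Sc | ScR; Y -> c | Sc | ScR.
After unit-elimination: S -> c | cY | hh; R -> c | h | Sc | ScR; Y -> c | Sc | ScR.
TERM: introduce A -> c, B -> h and substitute in every rule of length ≥2.
BIN: R -> SAR becomes R -> SC, C -> AR; Y -> SAR becomes Y -> SD, D -> AR.

S -> c | AY | BB; A -> c; B -> h; C -> AR; D -> AR; R -> c | h | SA | SC; Y -> c | SA | SD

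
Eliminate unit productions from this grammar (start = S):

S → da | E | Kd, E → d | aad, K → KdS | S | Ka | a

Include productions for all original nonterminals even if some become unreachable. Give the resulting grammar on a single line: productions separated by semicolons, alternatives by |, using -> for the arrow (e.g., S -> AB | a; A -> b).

S -> d | Kd | da | aad; E -> d | aad; K -> a | d | Ka | Kd | da | KdS | aad

Unit productions: K->S, S->E.
Unit pairs (A ⇒* B via units): (K,E), (K,S), (S,E).
S: inherits non-unit rules of {E, S} → Kd | aad | d | da.
E: inherits non-unit rules of {E} → aad | d.
K: inherits non-unit rules of {E, K, S} → Ka | Kd | KdS | a | aad | d | da.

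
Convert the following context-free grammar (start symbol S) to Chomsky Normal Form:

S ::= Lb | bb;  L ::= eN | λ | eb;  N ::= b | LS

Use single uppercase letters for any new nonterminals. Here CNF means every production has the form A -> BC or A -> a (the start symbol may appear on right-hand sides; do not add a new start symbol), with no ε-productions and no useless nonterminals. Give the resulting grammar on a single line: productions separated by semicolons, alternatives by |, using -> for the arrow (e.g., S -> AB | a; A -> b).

Nullable: {L}; after ε-elimination: S -> b | Lb | bb; L -> eN | eb; N -> S | b | LS.
After unit-elimination: S -> b | Lb | bb; L -> eN | eb; N -> b | LS | Lb | bb.
TERM: introduce B -> b, A -> e and substitute in every rule of length ≥2.

S -> b | BB | LB; A -> e; B -> b; L -> AB | AN; N -> b | BB | LB | LS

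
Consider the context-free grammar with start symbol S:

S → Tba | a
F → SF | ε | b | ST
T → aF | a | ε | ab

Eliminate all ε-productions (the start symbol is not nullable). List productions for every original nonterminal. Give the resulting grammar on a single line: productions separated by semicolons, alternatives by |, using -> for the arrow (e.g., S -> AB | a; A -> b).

S -> a | ba | Tba; F -> S | b | SF | ST; T -> a | aF | ab

Nullable set: {F, T}.
S -> Tba: T nullable, giving Tba | ba.
Drop F -> ε.
F -> SF: F nullable, giving S | SF.
F -> ST: T nullable, giving S | ST.
Drop T -> ε.
T -> aF: F nullable, giving a | aF.
Unchanged (no nullable symbols): S -> a; F -> b; T -> a; T -> ab.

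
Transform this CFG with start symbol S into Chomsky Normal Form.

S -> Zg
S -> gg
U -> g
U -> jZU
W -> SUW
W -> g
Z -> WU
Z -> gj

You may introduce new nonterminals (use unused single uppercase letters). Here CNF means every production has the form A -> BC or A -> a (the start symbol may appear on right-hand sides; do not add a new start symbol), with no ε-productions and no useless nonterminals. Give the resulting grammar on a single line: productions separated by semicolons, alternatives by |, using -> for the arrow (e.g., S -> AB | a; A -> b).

No ε-productions.
No unit productions to eliminate.
TERM: introduce A -> g, B -> j and substitute in every rule of length ≥2.
BIN: U -> BZU becomes U -> BC, C -> ZU; W -> SUW becomes W -> SD, D -> UW.

S -> AA | ZA; A -> g; B -> j; C -> ZU; D -> UW; U -> g | BC; W -> g | SD; Z -> AB | WU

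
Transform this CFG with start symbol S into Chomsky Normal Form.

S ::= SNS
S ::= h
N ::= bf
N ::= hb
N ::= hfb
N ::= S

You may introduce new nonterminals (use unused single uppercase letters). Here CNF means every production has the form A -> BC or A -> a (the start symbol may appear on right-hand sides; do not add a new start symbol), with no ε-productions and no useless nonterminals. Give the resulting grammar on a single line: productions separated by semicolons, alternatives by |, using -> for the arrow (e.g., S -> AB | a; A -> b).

No ε-productions.
After unit-elimination: S -> h | SNS; N -> h | bf | hb | SNS | hfb.
TERM: introduce A -> b, B -> f, C -> h and substitute in every rule of length ≥2.
BIN: N -> CBA becomes N -> CD, D -> BA; N -> SNS becomes N -> SE, E -> NS; S -> SNS becomes S -> SF, F -> NS.

S -> h | SF; A -> b; B -> f; C -> h; D -> BA; E -> NS; F -> NS; N -> h | AB | CA | CD | SE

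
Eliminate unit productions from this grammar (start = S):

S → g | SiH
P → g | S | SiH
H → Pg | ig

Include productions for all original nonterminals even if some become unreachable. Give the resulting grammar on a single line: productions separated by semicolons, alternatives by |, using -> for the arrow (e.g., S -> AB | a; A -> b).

S -> g | SiH; H -> Pg | ig; P -> g | SiH

Unit productions: P->S.
Unit pairs (A ⇒* B via units): (P,S).
S: inherits non-unit rules of {S} → SiH | g.
H: inherits non-unit rules of {H} → Pg | ig.
P: inherits non-unit rules of {P, S} → SiH | g.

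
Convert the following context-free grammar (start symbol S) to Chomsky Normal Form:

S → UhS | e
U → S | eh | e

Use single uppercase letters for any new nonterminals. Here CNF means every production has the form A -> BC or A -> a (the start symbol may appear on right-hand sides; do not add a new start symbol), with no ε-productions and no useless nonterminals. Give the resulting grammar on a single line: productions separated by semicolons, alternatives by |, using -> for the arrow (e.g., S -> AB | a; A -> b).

S -> e | UC; A -> h; B -> e; C -> AS; D -> AS; U -> e | BA | UD

No ε-productions.
After unit-elimination: S -> e | UhS; U -> e | eh | UhS.
TERM: introduce B -> e, A -> h and substitute in every rule of length ≥2.
BIN: S -> UAS becomes S -> UC, C -> AS; U -> UAS becomes U -> UD, D -> AS.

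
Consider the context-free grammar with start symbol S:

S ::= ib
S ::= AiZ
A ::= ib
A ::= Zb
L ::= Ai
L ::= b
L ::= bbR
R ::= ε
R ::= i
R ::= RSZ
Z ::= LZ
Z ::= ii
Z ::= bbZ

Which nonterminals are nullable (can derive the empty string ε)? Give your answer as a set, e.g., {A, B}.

{R}

Directly nullable (have an ε-rule): {R}.
Not nullable: A, L, S, Z — each has a terminal in every rule's right-hand side or depends on a non-nullable symbol.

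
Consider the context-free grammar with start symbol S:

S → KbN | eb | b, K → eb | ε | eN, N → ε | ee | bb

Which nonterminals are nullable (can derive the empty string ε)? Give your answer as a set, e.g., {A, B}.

Directly nullable (have an ε-rule): {K, N}.
Not nullable: S — each has a terminal in every rule's right-hand side or depends on a non-nullable symbol.

{K, N}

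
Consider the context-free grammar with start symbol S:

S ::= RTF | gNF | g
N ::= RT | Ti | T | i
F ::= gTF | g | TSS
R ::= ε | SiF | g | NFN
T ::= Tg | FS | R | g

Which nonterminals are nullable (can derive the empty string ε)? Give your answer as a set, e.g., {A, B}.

{N, R, T}

Directly nullable (have an ε-rule): {R}.
T is nullable via T -> R (every symbol on the right is already known nullable).
N is nullable via N -> T (every symbol on the right is already known nullable).
Not nullable: F, S — each has a terminal in every rule's right-hand side or depends on a non-nullable symbol.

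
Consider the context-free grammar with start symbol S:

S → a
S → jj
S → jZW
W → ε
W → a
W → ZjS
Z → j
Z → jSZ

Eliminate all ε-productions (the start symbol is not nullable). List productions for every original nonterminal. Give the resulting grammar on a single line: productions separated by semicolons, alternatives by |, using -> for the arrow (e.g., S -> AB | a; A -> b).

S -> a | jZ | jj | jZW; W -> a | ZjS; Z -> j | jSZ

Nullable set: {W}.
S -> jZW: W nullable, giving jZ | jZW.
Drop W -> ε.
Unchanged (no nullable symbols): S -> a; S -> jj; W -> ZjS; W -> a; Z -> j; Z -> jSZ.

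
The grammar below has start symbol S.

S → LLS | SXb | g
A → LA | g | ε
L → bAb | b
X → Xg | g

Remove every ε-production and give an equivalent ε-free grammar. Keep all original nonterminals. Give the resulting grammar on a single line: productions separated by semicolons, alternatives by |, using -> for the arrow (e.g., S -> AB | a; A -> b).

S -> g | LLS | SXb; A -> L | g | LA; L -> b | bb | bAb; X -> g | Xg

Nullable set: {A}.
Drop A -> ε.
A -> LA: A nullable, giving L | LA.
L -> bAb: A nullable, giving bAb | bb.
Unchanged (no nullable symbols): S -> LLS; S -> SXb; S -> g; A -> g; L -> b; X -> Xg; X -> g.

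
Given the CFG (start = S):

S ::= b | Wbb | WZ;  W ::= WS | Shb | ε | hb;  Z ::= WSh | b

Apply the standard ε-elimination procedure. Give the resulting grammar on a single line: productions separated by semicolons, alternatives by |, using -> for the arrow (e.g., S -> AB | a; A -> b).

Nullable set: {W}.
S -> WZ: W nullable, giving WZ | Z.
S -> Wbb: W nullable, giving Wbb | bb.
Drop W -> ε.
W -> WS: W nullable, giving S | WS.
Z -> WSh: W nullable, giving Sh | WSh.
Unchanged (no nullable symbols): S -> b; W -> Shb; W -> hb; Z -> b.

S -> Z | b | WZ | bb | Wbb; W -> S | WS | hb | Shb; Z -> b | Sh | WSh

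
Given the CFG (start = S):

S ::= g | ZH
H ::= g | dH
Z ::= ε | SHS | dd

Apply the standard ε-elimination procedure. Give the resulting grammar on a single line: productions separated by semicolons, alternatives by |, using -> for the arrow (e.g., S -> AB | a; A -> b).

S -> H | g | ZH; H -> g | dH; Z -> dd | SHS

Nullable set: {Z}.
S -> ZH: Z nullable, giving H | ZH.
Drop Z -> ε.
Unchanged (no nullable symbols): S -> g; H -> dH; H -> g; Z -> SHS; Z -> dd.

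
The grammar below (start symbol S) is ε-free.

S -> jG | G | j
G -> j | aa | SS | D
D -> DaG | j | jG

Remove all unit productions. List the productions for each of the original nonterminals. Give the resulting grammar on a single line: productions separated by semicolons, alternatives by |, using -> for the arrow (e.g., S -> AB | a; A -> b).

S -> j | SS | aa | jG | DaG; D -> j | jG | DaG; G -> j | SS | aa | jG | DaG

Unit productions: G->D, S->G.
Unit pairs (A ⇒* B via units): (G,D), (S,D), (S,G).
S: inherits non-unit rules of {D, G, S} → DaG | SS | aa | j | jG.
D: inherits non-unit rules of {D} → DaG | j | jG.
G: inherits non-unit rules of {D, G} → DaG | SS | aa | j | jG.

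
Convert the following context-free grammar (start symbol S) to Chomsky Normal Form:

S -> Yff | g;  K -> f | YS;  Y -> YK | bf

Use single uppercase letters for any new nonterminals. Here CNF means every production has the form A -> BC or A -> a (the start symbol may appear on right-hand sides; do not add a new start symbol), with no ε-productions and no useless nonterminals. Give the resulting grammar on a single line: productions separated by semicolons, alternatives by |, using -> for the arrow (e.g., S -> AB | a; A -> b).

S -> g | YC; A -> f; B -> b; C -> AA; K -> f | YS; Y -> BA | YK

No ε-productions.
No unit productions to eliminate.
TERM: introduce B -> b, A -> f and substitute in every rule of length ≥2.
BIN: S -> YAA becomes S -> YC, C -> AA.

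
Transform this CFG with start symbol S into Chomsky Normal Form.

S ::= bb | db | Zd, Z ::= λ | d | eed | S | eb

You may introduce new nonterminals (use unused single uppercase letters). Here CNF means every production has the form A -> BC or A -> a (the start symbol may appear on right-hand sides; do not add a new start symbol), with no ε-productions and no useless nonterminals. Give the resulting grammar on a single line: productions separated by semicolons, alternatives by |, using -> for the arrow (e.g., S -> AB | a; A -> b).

S -> d | AB | BB | ZA; A -> d; B -> b; C -> e; D -> CA; Z -> d | AB | BB | CB | CD | ZA

Nullable: {Z}; after ε-elimination: S -> d | Zd | bb | db; Z -> S | d | eb | eed.
After unit-elimination: S -> d | Zd | bb | db; Z -> d | Zd | bb | db | eb | eed.
TERM: introduce B -> b, A -> d, C -> e and substitute in every rule of length ≥2.
BIN: Z -> CCA becomes Z -> CD, D -> CA.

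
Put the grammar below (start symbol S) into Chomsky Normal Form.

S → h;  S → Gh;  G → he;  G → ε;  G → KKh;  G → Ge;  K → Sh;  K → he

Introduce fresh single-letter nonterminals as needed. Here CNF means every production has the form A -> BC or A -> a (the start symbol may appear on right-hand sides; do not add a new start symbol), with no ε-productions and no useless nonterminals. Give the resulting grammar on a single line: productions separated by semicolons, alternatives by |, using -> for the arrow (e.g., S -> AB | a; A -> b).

Nullable: {G}; after ε-elimination: S -> h | Gh; G -> e | Ge | he | KKh; K -> Sh | he.
No unit productions to eliminate.
TERM: introduce A -> e, B -> h and substitute in every rule of length ≥2.
BIN: G -> KKB becomes G -> KC, C -> KB.

S -> h | GB; A -> e; B -> h; C -> KB; G -> e | BA | GA | KC; K -> BA | SB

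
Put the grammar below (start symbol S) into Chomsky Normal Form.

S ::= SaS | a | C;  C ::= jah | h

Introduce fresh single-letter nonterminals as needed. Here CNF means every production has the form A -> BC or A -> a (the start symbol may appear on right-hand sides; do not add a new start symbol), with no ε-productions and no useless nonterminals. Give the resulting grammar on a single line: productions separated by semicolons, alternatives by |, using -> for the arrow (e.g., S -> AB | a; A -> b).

No ε-productions.
After unit-elimination: S -> a | h | SaS | jah; C -> h | jah.
TERM: introduce B -> a, D -> h, A -> j and substitute in every rule of length ≥2.
BIN: C -> ABD becomes C -> AE, E -> BD; S -> ABD becomes S -> AF, F -> BD; S -> SBS becomes S -> SG, G -> BS.
Drop unreachable/unproductive: C.

S -> a | h | AF | SG; A -> j; B -> a; D -> h; F -> BD; G -> BS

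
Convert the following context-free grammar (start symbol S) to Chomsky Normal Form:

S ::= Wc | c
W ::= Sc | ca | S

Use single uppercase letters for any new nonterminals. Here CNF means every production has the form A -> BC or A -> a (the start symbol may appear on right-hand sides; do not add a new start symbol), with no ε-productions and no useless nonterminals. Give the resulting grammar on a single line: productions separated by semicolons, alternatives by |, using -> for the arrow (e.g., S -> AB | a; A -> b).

No ε-productions.
After unit-elimination: S -> c | Wc; W -> c | Sc | Wc | ca.
TERM: introduce B -> a, A -> c and substitute in every rule of length ≥2.

S -> c | WA; A -> c; B -> a; W -> c | AB | SA | WA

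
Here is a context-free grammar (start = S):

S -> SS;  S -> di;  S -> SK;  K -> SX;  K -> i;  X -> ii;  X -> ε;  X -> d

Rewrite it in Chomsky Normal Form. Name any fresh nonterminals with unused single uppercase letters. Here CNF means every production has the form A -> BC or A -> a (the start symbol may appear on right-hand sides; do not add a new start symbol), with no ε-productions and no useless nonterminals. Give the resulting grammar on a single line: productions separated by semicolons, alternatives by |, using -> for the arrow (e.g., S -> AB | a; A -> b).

Nullable: {X}; after ε-elimination: S -> SK | SS | di; K -> S | i | SX; X -> d | ii.
After unit-elimination: S -> SK | SS | di; K -> i | SK | SS | SX | di; X -> d | ii.
TERM: introduce A -> d, B -> i and substitute in every rule of length ≥2.

S -> AB | SK | SS; A -> d; B -> i; K -> i | AB | SK | SS | SX; X -> d | BB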